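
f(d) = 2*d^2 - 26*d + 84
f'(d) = 4*d - 26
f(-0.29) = 91.71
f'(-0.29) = -27.16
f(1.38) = 51.93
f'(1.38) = -20.48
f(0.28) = 76.88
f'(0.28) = -24.88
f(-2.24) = 152.28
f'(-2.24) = -34.96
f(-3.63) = 204.73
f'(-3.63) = -40.52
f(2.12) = 37.87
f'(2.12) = -17.52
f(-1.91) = 140.96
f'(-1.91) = -33.64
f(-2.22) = 151.58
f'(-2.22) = -34.88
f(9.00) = 12.00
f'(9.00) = 10.00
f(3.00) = 24.00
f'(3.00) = -14.00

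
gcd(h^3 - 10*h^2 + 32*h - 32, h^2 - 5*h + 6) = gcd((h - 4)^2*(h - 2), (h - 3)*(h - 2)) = h - 2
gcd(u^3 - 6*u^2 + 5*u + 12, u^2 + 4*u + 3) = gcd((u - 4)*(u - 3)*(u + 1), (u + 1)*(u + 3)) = u + 1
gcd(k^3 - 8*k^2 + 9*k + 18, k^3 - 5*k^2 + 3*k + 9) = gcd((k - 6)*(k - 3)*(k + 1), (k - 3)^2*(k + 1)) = k^2 - 2*k - 3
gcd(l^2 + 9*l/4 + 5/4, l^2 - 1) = l + 1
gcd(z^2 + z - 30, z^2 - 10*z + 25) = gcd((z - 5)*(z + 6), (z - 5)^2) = z - 5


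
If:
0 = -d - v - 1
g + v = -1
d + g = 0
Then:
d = 0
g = 0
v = -1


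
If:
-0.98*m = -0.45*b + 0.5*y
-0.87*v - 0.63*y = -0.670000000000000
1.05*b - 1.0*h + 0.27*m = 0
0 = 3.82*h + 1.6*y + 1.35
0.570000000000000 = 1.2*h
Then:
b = 0.17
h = 0.48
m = 1.09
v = 2.20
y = -1.98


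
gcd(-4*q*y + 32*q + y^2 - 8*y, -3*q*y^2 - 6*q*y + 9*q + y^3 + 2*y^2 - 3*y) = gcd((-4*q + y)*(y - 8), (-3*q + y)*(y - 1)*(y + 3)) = 1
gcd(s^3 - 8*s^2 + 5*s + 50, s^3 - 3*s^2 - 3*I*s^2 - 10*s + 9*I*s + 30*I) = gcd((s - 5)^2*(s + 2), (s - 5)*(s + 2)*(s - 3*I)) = s^2 - 3*s - 10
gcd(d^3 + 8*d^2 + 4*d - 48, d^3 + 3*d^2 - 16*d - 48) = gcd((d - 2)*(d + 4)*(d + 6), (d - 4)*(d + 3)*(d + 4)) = d + 4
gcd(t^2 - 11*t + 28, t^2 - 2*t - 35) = t - 7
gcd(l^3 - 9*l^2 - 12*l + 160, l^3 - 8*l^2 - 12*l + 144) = l + 4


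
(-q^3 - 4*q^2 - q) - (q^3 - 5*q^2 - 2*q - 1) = -2*q^3 + q^2 + q + 1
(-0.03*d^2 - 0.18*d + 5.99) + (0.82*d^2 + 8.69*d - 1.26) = 0.79*d^2 + 8.51*d + 4.73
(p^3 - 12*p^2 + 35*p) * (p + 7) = p^4 - 5*p^3 - 49*p^2 + 245*p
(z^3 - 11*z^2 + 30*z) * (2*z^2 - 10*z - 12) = 2*z^5 - 32*z^4 + 158*z^3 - 168*z^2 - 360*z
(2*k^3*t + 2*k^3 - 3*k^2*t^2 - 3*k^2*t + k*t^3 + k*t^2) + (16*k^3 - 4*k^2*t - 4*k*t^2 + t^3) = 2*k^3*t + 18*k^3 - 3*k^2*t^2 - 7*k^2*t + k*t^3 - 3*k*t^2 + t^3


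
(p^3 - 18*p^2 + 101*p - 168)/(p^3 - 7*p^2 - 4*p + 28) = (p^2 - 11*p + 24)/(p^2 - 4)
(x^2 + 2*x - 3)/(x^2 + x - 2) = (x + 3)/(x + 2)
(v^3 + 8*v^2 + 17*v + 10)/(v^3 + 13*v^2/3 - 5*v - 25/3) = 3*(v + 2)/(3*v - 5)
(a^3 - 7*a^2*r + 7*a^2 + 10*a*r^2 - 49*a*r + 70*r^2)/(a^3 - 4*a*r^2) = (a^2 - 5*a*r + 7*a - 35*r)/(a*(a + 2*r))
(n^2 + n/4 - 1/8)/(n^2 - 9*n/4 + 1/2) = (n + 1/2)/(n - 2)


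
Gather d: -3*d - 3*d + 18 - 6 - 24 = -6*d - 12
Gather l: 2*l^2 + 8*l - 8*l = 2*l^2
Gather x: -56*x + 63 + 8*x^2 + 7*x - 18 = 8*x^2 - 49*x + 45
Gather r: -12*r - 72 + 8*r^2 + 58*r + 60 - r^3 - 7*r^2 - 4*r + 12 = -r^3 + r^2 + 42*r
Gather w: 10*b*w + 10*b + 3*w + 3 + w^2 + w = 10*b + w^2 + w*(10*b + 4) + 3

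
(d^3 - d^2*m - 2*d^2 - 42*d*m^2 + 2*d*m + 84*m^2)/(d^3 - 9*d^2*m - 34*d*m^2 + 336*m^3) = (d - 2)/(d - 8*m)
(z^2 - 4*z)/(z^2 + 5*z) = (z - 4)/(z + 5)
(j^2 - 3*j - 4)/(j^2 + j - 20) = (j + 1)/(j + 5)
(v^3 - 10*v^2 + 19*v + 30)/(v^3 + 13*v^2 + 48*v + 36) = (v^2 - 11*v + 30)/(v^2 + 12*v + 36)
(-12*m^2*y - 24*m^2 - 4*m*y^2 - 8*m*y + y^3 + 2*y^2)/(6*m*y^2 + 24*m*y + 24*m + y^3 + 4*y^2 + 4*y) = (-12*m^2 - 4*m*y + y^2)/(6*m*y + 12*m + y^2 + 2*y)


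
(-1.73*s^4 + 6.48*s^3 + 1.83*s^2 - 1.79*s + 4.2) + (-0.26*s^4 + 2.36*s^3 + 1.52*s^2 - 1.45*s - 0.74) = -1.99*s^4 + 8.84*s^3 + 3.35*s^2 - 3.24*s + 3.46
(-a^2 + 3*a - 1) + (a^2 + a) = 4*a - 1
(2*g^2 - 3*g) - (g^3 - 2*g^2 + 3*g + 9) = -g^3 + 4*g^2 - 6*g - 9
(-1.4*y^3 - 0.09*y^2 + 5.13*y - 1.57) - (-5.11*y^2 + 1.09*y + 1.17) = -1.4*y^3 + 5.02*y^2 + 4.04*y - 2.74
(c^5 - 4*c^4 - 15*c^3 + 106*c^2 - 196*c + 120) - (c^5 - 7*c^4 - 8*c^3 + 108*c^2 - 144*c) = 3*c^4 - 7*c^3 - 2*c^2 - 52*c + 120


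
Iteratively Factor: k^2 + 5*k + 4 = (k + 1)*(k + 4)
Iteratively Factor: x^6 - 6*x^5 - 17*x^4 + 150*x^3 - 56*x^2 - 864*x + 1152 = (x - 4)*(x^5 - 2*x^4 - 25*x^3 + 50*x^2 + 144*x - 288) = (x - 4)*(x + 3)*(x^4 - 5*x^3 - 10*x^2 + 80*x - 96) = (x - 4)*(x - 3)*(x + 3)*(x^3 - 2*x^2 - 16*x + 32) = (x - 4)^2*(x - 3)*(x + 3)*(x^2 + 2*x - 8) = (x - 4)^2*(x - 3)*(x - 2)*(x + 3)*(x + 4)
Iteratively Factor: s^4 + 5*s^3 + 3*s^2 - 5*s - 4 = (s + 1)*(s^3 + 4*s^2 - s - 4) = (s + 1)^2*(s^2 + 3*s - 4) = (s - 1)*(s + 1)^2*(s + 4)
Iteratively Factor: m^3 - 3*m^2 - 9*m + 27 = (m - 3)*(m^2 - 9) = (m - 3)*(m + 3)*(m - 3)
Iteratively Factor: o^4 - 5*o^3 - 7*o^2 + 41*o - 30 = (o - 2)*(o^3 - 3*o^2 - 13*o + 15) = (o - 5)*(o - 2)*(o^2 + 2*o - 3) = (o - 5)*(o - 2)*(o - 1)*(o + 3)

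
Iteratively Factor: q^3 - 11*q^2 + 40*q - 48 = (q - 4)*(q^2 - 7*q + 12) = (q - 4)*(q - 3)*(q - 4)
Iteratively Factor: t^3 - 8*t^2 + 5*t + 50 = (t + 2)*(t^2 - 10*t + 25) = (t - 5)*(t + 2)*(t - 5)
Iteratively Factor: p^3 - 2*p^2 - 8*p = (p + 2)*(p^2 - 4*p) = (p - 4)*(p + 2)*(p)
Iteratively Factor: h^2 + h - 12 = (h - 3)*(h + 4)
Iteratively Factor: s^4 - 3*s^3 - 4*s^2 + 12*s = (s + 2)*(s^3 - 5*s^2 + 6*s) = s*(s + 2)*(s^2 - 5*s + 6) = s*(s - 2)*(s + 2)*(s - 3)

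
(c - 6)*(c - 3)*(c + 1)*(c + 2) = c^4 - 6*c^3 - 7*c^2 + 36*c + 36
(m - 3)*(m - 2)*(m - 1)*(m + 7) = m^4 + m^3 - 31*m^2 + 71*m - 42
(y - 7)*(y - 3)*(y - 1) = y^3 - 11*y^2 + 31*y - 21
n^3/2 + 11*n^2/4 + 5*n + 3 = (n/2 + 1)*(n + 3/2)*(n + 2)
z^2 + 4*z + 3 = (z + 1)*(z + 3)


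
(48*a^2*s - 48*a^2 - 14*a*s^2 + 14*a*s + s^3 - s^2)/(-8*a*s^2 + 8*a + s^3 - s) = (-6*a + s)/(s + 1)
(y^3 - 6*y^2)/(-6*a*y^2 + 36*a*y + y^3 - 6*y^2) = y/(-6*a + y)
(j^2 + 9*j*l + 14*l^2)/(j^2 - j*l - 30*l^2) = (j^2 + 9*j*l + 14*l^2)/(j^2 - j*l - 30*l^2)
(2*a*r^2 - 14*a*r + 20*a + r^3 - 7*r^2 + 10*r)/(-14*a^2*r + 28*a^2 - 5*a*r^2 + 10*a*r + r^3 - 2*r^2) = (r - 5)/(-7*a + r)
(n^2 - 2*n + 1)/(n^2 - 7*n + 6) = (n - 1)/(n - 6)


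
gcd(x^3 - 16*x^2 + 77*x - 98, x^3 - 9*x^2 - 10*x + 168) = x - 7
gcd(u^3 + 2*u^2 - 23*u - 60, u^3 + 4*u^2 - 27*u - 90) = u^2 - 2*u - 15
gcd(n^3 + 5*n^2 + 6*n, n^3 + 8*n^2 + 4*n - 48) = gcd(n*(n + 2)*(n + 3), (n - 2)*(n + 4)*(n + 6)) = 1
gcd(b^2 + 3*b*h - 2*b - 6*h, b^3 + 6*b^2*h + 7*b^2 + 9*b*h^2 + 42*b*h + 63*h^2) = b + 3*h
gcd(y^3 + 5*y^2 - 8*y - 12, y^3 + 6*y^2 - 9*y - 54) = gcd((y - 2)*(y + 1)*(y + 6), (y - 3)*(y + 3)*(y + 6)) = y + 6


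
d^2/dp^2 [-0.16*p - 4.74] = 0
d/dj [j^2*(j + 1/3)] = j*(9*j + 2)/3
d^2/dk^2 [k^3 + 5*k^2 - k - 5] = 6*k + 10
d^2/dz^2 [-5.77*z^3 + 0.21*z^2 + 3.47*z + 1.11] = 0.42 - 34.62*z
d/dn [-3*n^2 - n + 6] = -6*n - 1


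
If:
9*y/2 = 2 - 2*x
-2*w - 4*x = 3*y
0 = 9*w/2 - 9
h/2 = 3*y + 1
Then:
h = 10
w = 2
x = -2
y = 4/3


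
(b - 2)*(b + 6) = b^2 + 4*b - 12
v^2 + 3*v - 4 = (v - 1)*(v + 4)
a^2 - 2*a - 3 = (a - 3)*(a + 1)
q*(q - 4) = q^2 - 4*q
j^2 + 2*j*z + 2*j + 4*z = (j + 2)*(j + 2*z)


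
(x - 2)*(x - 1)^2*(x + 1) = x^4 - 3*x^3 + x^2 + 3*x - 2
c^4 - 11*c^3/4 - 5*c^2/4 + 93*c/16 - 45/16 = (c - 5/2)*(c - 1)*(c - 3/4)*(c + 3/2)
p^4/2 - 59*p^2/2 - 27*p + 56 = (p/2 + 1)*(p - 8)*(p - 1)*(p + 7)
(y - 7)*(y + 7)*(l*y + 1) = l*y^3 - 49*l*y + y^2 - 49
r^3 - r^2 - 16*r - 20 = (r - 5)*(r + 2)^2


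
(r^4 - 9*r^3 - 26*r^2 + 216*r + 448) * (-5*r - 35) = -5*r^5 + 10*r^4 + 445*r^3 - 170*r^2 - 9800*r - 15680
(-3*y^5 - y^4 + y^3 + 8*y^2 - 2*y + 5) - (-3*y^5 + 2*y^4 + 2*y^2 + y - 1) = -3*y^4 + y^3 + 6*y^2 - 3*y + 6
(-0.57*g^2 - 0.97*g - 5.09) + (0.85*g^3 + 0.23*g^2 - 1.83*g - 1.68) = 0.85*g^3 - 0.34*g^2 - 2.8*g - 6.77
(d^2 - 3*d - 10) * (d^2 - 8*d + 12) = d^4 - 11*d^3 + 26*d^2 + 44*d - 120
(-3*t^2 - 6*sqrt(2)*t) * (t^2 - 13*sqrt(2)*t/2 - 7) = -3*t^4 + 27*sqrt(2)*t^3/2 + 99*t^2 + 42*sqrt(2)*t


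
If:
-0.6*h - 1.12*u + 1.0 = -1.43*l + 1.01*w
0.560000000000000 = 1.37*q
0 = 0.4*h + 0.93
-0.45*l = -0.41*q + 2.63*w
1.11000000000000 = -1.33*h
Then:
No Solution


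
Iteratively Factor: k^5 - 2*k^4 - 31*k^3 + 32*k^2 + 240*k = (k)*(k^4 - 2*k^3 - 31*k^2 + 32*k + 240) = k*(k + 4)*(k^3 - 6*k^2 - 7*k + 60) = k*(k - 4)*(k + 4)*(k^2 - 2*k - 15) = k*(k - 5)*(k - 4)*(k + 4)*(k + 3)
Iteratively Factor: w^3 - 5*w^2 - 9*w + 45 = (w - 5)*(w^2 - 9) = (w - 5)*(w + 3)*(w - 3)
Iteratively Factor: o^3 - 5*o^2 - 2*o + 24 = (o - 3)*(o^2 - 2*o - 8) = (o - 3)*(o + 2)*(o - 4)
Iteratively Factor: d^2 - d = (d)*(d - 1)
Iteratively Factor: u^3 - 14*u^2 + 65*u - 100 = (u - 5)*(u^2 - 9*u + 20) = (u - 5)^2*(u - 4)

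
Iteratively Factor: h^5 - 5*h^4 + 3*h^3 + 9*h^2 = (h - 3)*(h^4 - 2*h^3 - 3*h^2) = h*(h - 3)*(h^3 - 2*h^2 - 3*h) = h^2*(h - 3)*(h^2 - 2*h - 3) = h^2*(h - 3)*(h + 1)*(h - 3)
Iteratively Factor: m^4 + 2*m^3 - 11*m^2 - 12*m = (m)*(m^3 + 2*m^2 - 11*m - 12) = m*(m - 3)*(m^2 + 5*m + 4) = m*(m - 3)*(m + 1)*(m + 4)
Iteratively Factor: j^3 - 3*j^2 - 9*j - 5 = (j + 1)*(j^2 - 4*j - 5) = (j - 5)*(j + 1)*(j + 1)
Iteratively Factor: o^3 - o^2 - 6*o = (o + 2)*(o^2 - 3*o) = o*(o + 2)*(o - 3)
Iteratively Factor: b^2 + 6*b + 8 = (b + 4)*(b + 2)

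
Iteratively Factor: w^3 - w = (w + 1)*(w^2 - w) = w*(w + 1)*(w - 1)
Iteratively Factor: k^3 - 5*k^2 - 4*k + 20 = (k + 2)*(k^2 - 7*k + 10) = (k - 5)*(k + 2)*(k - 2)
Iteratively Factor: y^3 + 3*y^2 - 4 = (y + 2)*(y^2 + y - 2) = (y + 2)^2*(y - 1)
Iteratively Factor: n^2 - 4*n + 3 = (n - 1)*(n - 3)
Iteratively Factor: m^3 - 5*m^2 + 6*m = (m)*(m^2 - 5*m + 6) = m*(m - 2)*(m - 3)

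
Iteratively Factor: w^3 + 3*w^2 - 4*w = (w)*(w^2 + 3*w - 4) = w*(w - 1)*(w + 4)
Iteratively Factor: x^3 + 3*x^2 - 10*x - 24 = (x + 4)*(x^2 - x - 6) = (x - 3)*(x + 4)*(x + 2)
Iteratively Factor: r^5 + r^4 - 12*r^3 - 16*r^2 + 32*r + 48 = (r + 2)*(r^4 - r^3 - 10*r^2 + 4*r + 24) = (r + 2)^2*(r^3 - 3*r^2 - 4*r + 12) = (r - 2)*(r + 2)^2*(r^2 - r - 6) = (r - 2)*(r + 2)^3*(r - 3)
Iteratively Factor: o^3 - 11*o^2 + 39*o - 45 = (o - 5)*(o^2 - 6*o + 9) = (o - 5)*(o - 3)*(o - 3)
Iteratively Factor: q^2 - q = (q)*(q - 1)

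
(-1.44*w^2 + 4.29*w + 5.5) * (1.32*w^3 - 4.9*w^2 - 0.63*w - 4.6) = -1.9008*w^5 + 12.7188*w^4 - 12.8538*w^3 - 23.0287*w^2 - 23.199*w - 25.3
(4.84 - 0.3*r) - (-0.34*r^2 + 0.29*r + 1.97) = 0.34*r^2 - 0.59*r + 2.87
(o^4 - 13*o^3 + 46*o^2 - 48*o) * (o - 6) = o^5 - 19*o^4 + 124*o^3 - 324*o^2 + 288*o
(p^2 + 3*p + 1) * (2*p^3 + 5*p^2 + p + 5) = 2*p^5 + 11*p^4 + 18*p^3 + 13*p^2 + 16*p + 5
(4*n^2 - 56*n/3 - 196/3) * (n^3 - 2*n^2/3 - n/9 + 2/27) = 4*n^5 - 64*n^4/3 - 160*n^3/3 + 1240*n^2/27 + 476*n/81 - 392/81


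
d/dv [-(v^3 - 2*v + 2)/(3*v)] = 2*(1 - v^3)/(3*v^2)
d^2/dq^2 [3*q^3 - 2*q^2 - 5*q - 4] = 18*q - 4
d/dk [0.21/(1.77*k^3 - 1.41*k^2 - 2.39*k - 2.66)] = (-1.1151*k^2 + 0.5922*k + 0.5019)/(-1.77*k^3 + 1.41*k^2 + 2.39*k + 2.66)^2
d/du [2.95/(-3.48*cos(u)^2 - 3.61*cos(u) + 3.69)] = -(20.532*cos(u) + 10.6495)*sin(u)/(3.48*cos(u)^2 + 3.61*cos(u) - 3.69)^2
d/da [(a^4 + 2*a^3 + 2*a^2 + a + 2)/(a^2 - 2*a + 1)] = (2*a^4 - 2*a^3 - 6*a^2 - 5*a - 5)/(a^3 - 3*a^2 + 3*a - 1)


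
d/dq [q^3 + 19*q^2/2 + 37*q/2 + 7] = 3*q^2 + 19*q + 37/2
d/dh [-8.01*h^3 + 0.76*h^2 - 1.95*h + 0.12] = -24.03*h^2 + 1.52*h - 1.95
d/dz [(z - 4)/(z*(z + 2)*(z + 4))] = 2*(-z^3 + 3*z^2 + 24*z + 16)/(z^2*(z^4 + 12*z^3 + 52*z^2 + 96*z + 64))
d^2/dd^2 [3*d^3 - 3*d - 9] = 18*d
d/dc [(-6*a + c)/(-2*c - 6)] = 3*(-2*a - 1)/(2*(c^2 + 6*c + 9))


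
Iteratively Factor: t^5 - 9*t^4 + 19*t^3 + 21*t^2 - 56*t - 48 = (t - 4)*(t^4 - 5*t^3 - t^2 + 17*t + 12) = (t - 4)*(t + 1)*(t^3 - 6*t^2 + 5*t + 12) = (t - 4)*(t - 3)*(t + 1)*(t^2 - 3*t - 4) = (t - 4)*(t - 3)*(t + 1)^2*(t - 4)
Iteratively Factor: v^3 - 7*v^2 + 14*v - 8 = (v - 2)*(v^2 - 5*v + 4) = (v - 4)*(v - 2)*(v - 1)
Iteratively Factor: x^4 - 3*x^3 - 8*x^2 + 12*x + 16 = (x + 1)*(x^3 - 4*x^2 - 4*x + 16) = (x - 4)*(x + 1)*(x^2 - 4) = (x - 4)*(x + 1)*(x + 2)*(x - 2)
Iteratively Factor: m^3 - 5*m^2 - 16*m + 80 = (m - 4)*(m^2 - m - 20) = (m - 5)*(m - 4)*(m + 4)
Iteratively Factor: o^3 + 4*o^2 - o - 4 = (o - 1)*(o^2 + 5*o + 4) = (o - 1)*(o + 1)*(o + 4)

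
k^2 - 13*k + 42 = (k - 7)*(k - 6)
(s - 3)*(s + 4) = s^2 + s - 12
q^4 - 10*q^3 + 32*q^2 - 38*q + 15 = (q - 5)*(q - 3)*(q - 1)^2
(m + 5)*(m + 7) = m^2 + 12*m + 35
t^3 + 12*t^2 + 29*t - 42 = (t - 1)*(t + 6)*(t + 7)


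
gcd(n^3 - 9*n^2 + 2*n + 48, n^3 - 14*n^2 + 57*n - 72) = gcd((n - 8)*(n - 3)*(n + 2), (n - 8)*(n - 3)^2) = n^2 - 11*n + 24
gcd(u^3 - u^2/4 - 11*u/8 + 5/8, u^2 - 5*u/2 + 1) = u - 1/2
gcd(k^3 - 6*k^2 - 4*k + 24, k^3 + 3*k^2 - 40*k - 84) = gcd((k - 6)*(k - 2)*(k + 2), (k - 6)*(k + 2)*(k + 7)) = k^2 - 4*k - 12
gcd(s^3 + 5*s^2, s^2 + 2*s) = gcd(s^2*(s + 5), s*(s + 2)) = s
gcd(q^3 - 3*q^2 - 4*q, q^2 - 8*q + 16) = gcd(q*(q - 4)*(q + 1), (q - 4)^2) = q - 4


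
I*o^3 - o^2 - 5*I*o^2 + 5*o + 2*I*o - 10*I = (o - 5)*(o + 2*I)*(I*o + 1)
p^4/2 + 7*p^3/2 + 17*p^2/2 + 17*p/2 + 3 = (p/2 + 1/2)*(p + 1)*(p + 2)*(p + 3)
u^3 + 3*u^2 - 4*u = u*(u - 1)*(u + 4)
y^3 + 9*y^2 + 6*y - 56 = (y - 2)*(y + 4)*(y + 7)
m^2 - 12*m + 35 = (m - 7)*(m - 5)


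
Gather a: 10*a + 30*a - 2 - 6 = 40*a - 8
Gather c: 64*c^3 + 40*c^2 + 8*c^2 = 64*c^3 + 48*c^2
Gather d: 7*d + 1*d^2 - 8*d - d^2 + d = 0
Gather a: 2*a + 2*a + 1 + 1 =4*a + 2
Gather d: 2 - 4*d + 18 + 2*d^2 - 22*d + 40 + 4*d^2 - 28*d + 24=6*d^2 - 54*d + 84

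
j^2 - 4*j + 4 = (j - 2)^2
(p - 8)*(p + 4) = p^2 - 4*p - 32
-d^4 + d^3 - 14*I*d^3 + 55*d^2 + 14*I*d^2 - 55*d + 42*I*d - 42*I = (d + 6*I)*(d + 7*I)*(-I*d + 1)*(-I*d + I)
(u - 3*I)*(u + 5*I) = u^2 + 2*I*u + 15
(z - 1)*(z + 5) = z^2 + 4*z - 5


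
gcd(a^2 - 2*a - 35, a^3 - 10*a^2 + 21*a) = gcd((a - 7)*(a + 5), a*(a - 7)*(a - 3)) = a - 7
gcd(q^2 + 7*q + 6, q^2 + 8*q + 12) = q + 6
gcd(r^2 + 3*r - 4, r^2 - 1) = r - 1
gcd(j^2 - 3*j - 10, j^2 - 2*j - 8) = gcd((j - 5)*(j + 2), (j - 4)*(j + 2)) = j + 2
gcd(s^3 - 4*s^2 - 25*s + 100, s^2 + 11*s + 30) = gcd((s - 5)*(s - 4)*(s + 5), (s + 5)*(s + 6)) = s + 5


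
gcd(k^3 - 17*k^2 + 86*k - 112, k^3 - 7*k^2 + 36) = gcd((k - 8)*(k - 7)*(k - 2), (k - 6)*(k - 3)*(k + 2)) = 1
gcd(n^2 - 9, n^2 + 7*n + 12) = n + 3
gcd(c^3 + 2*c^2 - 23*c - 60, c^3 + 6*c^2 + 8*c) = c + 4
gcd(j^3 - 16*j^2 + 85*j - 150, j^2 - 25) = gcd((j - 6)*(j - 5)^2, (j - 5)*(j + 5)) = j - 5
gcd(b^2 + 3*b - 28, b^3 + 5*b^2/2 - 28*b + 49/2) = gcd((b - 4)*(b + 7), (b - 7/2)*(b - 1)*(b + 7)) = b + 7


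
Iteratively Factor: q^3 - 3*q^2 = (q)*(q^2 - 3*q) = q*(q - 3)*(q)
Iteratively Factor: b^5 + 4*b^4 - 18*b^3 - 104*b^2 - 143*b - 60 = (b + 1)*(b^4 + 3*b^3 - 21*b^2 - 83*b - 60) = (b + 1)^2*(b^3 + 2*b^2 - 23*b - 60) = (b + 1)^2*(b + 4)*(b^2 - 2*b - 15) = (b + 1)^2*(b + 3)*(b + 4)*(b - 5)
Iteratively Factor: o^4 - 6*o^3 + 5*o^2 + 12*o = (o - 4)*(o^3 - 2*o^2 - 3*o) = (o - 4)*(o - 3)*(o^2 + o) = o*(o - 4)*(o - 3)*(o + 1)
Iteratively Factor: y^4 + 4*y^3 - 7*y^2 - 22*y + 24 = (y + 4)*(y^3 - 7*y + 6) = (y - 2)*(y + 4)*(y^2 + 2*y - 3) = (y - 2)*(y + 3)*(y + 4)*(y - 1)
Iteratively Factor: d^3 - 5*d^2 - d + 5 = (d - 5)*(d^2 - 1) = (d - 5)*(d + 1)*(d - 1)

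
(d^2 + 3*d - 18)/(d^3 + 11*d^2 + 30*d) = (d - 3)/(d*(d + 5))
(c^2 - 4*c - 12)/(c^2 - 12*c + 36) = (c + 2)/(c - 6)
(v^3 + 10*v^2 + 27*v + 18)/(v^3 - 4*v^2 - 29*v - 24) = (v + 6)/(v - 8)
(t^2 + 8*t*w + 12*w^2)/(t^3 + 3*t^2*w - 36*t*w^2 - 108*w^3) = (t + 2*w)/(t^2 - 3*t*w - 18*w^2)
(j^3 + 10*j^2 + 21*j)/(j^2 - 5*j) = (j^2 + 10*j + 21)/(j - 5)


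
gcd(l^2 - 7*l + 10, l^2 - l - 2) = l - 2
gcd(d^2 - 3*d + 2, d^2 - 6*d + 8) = d - 2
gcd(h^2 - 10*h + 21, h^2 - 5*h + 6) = h - 3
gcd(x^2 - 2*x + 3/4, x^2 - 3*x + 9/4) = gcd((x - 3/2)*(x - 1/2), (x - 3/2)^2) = x - 3/2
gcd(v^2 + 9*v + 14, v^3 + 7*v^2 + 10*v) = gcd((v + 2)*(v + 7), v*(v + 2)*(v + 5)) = v + 2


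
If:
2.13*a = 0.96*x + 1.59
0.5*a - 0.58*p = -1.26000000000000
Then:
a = 0.450704225352113*x + 0.746478873239437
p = 0.388538125303545*x + 2.81593006313745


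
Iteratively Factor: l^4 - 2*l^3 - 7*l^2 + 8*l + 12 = (l + 2)*(l^3 - 4*l^2 + l + 6) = (l - 2)*(l + 2)*(l^2 - 2*l - 3) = (l - 3)*(l - 2)*(l + 2)*(l + 1)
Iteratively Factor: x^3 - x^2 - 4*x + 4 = (x - 2)*(x^2 + x - 2) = (x - 2)*(x + 2)*(x - 1)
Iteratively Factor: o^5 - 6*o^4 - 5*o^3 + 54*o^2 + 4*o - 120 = (o + 2)*(o^4 - 8*o^3 + 11*o^2 + 32*o - 60) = (o - 2)*(o + 2)*(o^3 - 6*o^2 - o + 30) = (o - 3)*(o - 2)*(o + 2)*(o^2 - 3*o - 10) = (o - 5)*(o - 3)*(o - 2)*(o + 2)*(o + 2)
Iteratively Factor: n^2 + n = (n + 1)*(n)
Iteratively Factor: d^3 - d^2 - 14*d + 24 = (d - 3)*(d^2 + 2*d - 8) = (d - 3)*(d + 4)*(d - 2)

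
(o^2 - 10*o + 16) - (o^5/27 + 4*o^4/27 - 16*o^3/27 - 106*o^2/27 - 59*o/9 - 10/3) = -o^5/27 - 4*o^4/27 + 16*o^3/27 + 133*o^2/27 - 31*o/9 + 58/3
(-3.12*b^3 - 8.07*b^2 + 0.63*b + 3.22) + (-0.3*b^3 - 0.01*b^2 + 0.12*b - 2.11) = -3.42*b^3 - 8.08*b^2 + 0.75*b + 1.11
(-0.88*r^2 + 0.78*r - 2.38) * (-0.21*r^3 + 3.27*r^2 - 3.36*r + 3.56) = 0.1848*r^5 - 3.0414*r^4 + 6.0072*r^3 - 13.5362*r^2 + 10.7736*r - 8.4728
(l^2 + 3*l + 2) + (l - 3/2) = l^2 + 4*l + 1/2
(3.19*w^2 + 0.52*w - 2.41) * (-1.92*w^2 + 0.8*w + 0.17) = -6.1248*w^4 + 1.5536*w^3 + 5.5855*w^2 - 1.8396*w - 0.4097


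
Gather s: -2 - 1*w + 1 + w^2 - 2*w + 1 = w^2 - 3*w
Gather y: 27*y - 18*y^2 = -18*y^2 + 27*y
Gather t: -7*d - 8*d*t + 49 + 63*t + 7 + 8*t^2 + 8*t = -7*d + 8*t^2 + t*(71 - 8*d) + 56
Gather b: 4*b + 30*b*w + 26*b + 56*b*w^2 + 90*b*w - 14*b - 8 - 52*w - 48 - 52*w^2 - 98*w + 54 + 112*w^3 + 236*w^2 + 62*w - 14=b*(56*w^2 + 120*w + 16) + 112*w^3 + 184*w^2 - 88*w - 16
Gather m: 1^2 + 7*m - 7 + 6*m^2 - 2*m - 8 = 6*m^2 + 5*m - 14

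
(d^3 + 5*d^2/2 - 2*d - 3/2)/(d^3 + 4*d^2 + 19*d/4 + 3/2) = 2*(d^2 + 2*d - 3)/(2*d^2 + 7*d + 6)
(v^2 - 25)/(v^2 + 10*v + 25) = (v - 5)/(v + 5)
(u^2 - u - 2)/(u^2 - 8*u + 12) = (u + 1)/(u - 6)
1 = 1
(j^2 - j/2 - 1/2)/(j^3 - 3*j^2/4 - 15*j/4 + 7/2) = 2*(2*j + 1)/(4*j^2 + j - 14)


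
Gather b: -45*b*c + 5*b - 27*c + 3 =b*(5 - 45*c) - 27*c + 3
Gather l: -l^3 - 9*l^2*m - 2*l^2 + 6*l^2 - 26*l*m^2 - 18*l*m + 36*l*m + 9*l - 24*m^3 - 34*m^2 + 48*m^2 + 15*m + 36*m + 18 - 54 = -l^3 + l^2*(4 - 9*m) + l*(-26*m^2 + 18*m + 9) - 24*m^3 + 14*m^2 + 51*m - 36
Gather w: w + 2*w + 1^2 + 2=3*w + 3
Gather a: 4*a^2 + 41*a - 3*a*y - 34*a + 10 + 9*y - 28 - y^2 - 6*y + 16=4*a^2 + a*(7 - 3*y) - y^2 + 3*y - 2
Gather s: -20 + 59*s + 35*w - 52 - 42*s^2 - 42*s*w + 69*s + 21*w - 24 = -42*s^2 + s*(128 - 42*w) + 56*w - 96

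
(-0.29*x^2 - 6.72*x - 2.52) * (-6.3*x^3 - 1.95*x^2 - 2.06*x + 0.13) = 1.827*x^5 + 42.9015*x^4 + 29.5774*x^3 + 18.7195*x^2 + 4.3176*x - 0.3276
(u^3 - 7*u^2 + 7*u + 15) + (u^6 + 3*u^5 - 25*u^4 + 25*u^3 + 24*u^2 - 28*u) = u^6 + 3*u^5 - 25*u^4 + 26*u^3 + 17*u^2 - 21*u + 15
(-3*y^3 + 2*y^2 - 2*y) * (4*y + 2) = -12*y^4 + 2*y^3 - 4*y^2 - 4*y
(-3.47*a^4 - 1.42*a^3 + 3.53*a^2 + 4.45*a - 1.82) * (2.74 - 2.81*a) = 9.7507*a^5 - 5.5176*a^4 - 13.8101*a^3 - 2.8323*a^2 + 17.3072*a - 4.9868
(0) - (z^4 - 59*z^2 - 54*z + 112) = -z^4 + 59*z^2 + 54*z - 112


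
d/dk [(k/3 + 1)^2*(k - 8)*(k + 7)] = 4*k^3/9 + 5*k^2/3 - 106*k/9 - 115/3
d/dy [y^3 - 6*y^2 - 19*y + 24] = 3*y^2 - 12*y - 19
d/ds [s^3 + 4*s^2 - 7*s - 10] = 3*s^2 + 8*s - 7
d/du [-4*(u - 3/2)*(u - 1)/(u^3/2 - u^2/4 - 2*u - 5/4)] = 8*(4*u^3 - 24*u^2 + 63*u - 49)/(4*u^5 - 8*u^4 - 23*u^3 + 19*u^2 + 55*u + 25)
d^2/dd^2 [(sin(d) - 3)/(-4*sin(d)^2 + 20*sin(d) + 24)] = (sin(d)^4 - 8*sin(d)^3 + 87*sin(d)^2 - 246*sin(d) + 246)/(4*(sin(d) - 6)^3*(sin(d) + 1)^2)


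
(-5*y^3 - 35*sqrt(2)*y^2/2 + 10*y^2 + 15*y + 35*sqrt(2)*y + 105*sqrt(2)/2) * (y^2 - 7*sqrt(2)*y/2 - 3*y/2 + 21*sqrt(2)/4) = -5*y^5 + 35*y^4/2 + 245*y^3/2 - 1805*y^2/4 + 2205/4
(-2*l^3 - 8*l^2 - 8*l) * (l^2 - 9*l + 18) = -2*l^5 + 10*l^4 + 28*l^3 - 72*l^2 - 144*l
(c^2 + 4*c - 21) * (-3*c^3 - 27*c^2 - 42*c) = -3*c^5 - 39*c^4 - 87*c^3 + 399*c^2 + 882*c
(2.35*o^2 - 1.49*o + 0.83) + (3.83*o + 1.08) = 2.35*o^2 + 2.34*o + 1.91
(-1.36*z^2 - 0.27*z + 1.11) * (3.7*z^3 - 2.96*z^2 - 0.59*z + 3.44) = -5.032*z^5 + 3.0266*z^4 + 5.7086*z^3 - 7.8047*z^2 - 1.5837*z + 3.8184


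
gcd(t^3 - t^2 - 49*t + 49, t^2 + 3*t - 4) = t - 1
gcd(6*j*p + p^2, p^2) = p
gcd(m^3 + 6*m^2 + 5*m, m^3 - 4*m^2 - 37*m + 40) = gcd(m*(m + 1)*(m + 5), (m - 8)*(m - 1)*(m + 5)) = m + 5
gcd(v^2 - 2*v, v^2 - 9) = 1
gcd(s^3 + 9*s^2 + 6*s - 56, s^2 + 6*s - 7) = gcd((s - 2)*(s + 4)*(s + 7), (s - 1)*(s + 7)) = s + 7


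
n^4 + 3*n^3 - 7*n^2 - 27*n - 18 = (n - 3)*(n + 1)*(n + 2)*(n + 3)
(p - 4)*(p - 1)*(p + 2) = p^3 - 3*p^2 - 6*p + 8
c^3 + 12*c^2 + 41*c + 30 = (c + 1)*(c + 5)*(c + 6)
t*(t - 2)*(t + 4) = t^3 + 2*t^2 - 8*t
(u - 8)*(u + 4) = u^2 - 4*u - 32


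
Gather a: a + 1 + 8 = a + 9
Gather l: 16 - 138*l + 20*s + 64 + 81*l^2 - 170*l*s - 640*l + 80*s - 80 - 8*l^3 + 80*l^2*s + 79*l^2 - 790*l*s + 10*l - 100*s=-8*l^3 + l^2*(80*s + 160) + l*(-960*s - 768)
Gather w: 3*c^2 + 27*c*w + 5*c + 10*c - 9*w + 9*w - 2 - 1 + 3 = 3*c^2 + 27*c*w + 15*c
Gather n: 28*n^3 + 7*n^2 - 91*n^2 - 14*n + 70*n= 28*n^3 - 84*n^2 + 56*n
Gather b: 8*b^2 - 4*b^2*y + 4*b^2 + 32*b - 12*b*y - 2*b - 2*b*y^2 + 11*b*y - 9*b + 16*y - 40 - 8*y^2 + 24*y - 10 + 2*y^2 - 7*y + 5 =b^2*(12 - 4*y) + b*(-2*y^2 - y + 21) - 6*y^2 + 33*y - 45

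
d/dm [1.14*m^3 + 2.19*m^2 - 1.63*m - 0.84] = 3.42*m^2 + 4.38*m - 1.63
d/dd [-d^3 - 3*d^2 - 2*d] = -3*d^2 - 6*d - 2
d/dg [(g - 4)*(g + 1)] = 2*g - 3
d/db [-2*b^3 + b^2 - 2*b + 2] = -6*b^2 + 2*b - 2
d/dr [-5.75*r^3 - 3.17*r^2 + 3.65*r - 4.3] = -17.25*r^2 - 6.34*r + 3.65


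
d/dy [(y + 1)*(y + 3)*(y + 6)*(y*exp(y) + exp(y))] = (y^4 + 15*y^3 + 70*y^2 + 119*y + 63)*exp(y)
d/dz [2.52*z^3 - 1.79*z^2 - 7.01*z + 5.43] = 7.56*z^2 - 3.58*z - 7.01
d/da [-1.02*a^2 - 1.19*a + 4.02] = -2.04*a - 1.19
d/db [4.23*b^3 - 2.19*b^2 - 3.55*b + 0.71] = 12.69*b^2 - 4.38*b - 3.55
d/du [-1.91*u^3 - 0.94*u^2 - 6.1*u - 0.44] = -5.73*u^2 - 1.88*u - 6.1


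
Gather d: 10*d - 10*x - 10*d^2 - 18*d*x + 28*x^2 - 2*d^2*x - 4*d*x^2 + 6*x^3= d^2*(-2*x - 10) + d*(-4*x^2 - 18*x + 10) + 6*x^3 + 28*x^2 - 10*x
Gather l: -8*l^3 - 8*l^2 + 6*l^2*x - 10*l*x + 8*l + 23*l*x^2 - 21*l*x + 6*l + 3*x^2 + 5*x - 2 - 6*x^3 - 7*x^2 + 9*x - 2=-8*l^3 + l^2*(6*x - 8) + l*(23*x^2 - 31*x + 14) - 6*x^3 - 4*x^2 + 14*x - 4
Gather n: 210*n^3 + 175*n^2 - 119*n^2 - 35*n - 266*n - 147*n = 210*n^3 + 56*n^2 - 448*n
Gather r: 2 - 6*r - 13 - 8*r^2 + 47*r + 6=-8*r^2 + 41*r - 5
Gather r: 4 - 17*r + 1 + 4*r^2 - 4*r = 4*r^2 - 21*r + 5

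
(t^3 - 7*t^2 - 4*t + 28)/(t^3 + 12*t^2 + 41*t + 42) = (t^2 - 9*t + 14)/(t^2 + 10*t + 21)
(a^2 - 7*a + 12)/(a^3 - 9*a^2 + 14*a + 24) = (a - 3)/(a^2 - 5*a - 6)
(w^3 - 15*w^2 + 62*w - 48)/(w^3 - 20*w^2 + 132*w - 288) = (w - 1)/(w - 6)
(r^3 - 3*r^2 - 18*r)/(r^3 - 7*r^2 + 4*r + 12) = r*(r + 3)/(r^2 - r - 2)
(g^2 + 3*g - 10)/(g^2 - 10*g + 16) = (g + 5)/(g - 8)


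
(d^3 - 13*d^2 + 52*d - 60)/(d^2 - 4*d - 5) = (d^2 - 8*d + 12)/(d + 1)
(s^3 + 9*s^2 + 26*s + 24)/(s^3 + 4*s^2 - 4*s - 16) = (s + 3)/(s - 2)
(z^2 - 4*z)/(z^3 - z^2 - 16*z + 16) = z/(z^2 + 3*z - 4)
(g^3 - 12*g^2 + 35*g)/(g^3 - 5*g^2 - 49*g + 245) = g/(g + 7)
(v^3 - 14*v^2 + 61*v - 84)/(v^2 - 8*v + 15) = (v^2 - 11*v + 28)/(v - 5)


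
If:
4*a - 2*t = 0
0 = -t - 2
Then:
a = -1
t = -2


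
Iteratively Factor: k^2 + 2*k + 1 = (k + 1)*(k + 1)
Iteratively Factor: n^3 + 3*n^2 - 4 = (n + 2)*(n^2 + n - 2) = (n + 2)^2*(n - 1)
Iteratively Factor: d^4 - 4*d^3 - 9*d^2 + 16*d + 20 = (d - 5)*(d^3 + d^2 - 4*d - 4) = (d - 5)*(d - 2)*(d^2 + 3*d + 2) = (d - 5)*(d - 2)*(d + 2)*(d + 1)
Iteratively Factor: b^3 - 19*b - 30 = (b + 3)*(b^2 - 3*b - 10) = (b + 2)*(b + 3)*(b - 5)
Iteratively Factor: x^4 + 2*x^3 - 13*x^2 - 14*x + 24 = (x + 4)*(x^3 - 2*x^2 - 5*x + 6) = (x - 1)*(x + 4)*(x^2 - x - 6) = (x - 1)*(x + 2)*(x + 4)*(x - 3)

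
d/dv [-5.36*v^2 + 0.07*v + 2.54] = 0.07 - 10.72*v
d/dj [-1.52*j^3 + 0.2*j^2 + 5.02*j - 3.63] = -4.56*j^2 + 0.4*j + 5.02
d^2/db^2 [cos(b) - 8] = -cos(b)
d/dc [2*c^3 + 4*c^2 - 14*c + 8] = 6*c^2 + 8*c - 14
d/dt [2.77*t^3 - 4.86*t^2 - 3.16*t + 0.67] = 8.31*t^2 - 9.72*t - 3.16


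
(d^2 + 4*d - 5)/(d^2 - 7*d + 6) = (d + 5)/(d - 6)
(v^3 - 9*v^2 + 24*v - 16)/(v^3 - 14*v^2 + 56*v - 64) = (v^2 - 5*v + 4)/(v^2 - 10*v + 16)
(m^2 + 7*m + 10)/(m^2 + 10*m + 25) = (m + 2)/(m + 5)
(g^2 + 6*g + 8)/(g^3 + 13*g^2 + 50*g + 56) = 1/(g + 7)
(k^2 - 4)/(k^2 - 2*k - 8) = (k - 2)/(k - 4)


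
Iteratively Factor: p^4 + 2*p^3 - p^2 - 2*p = (p)*(p^3 + 2*p^2 - p - 2) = p*(p - 1)*(p^2 + 3*p + 2) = p*(p - 1)*(p + 1)*(p + 2)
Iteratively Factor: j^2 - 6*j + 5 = (j - 5)*(j - 1)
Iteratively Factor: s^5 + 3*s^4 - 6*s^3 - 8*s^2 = (s + 1)*(s^4 + 2*s^3 - 8*s^2) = s*(s + 1)*(s^3 + 2*s^2 - 8*s) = s^2*(s + 1)*(s^2 + 2*s - 8) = s^2*(s - 2)*(s + 1)*(s + 4)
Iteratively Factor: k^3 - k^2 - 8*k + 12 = (k - 2)*(k^2 + k - 6) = (k - 2)^2*(k + 3)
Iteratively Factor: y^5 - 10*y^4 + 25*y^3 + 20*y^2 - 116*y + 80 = (y - 5)*(y^4 - 5*y^3 + 20*y - 16) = (y - 5)*(y - 1)*(y^3 - 4*y^2 - 4*y + 16) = (y - 5)*(y - 2)*(y - 1)*(y^2 - 2*y - 8) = (y - 5)*(y - 2)*(y - 1)*(y + 2)*(y - 4)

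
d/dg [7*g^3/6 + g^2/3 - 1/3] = g*(21*g + 4)/6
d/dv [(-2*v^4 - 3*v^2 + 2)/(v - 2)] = (-6*v^4 + 16*v^3 - 3*v^2 + 12*v - 2)/(v^2 - 4*v + 4)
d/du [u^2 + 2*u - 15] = 2*u + 2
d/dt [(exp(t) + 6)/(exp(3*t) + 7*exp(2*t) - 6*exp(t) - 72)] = (-2*exp(t) - 1)*exp(t)/(exp(4*t) + 2*exp(3*t) - 23*exp(2*t) - 24*exp(t) + 144)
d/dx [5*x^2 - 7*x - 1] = 10*x - 7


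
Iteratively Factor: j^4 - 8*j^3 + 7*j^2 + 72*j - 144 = (j + 3)*(j^3 - 11*j^2 + 40*j - 48) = (j - 4)*(j + 3)*(j^2 - 7*j + 12) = (j - 4)^2*(j + 3)*(j - 3)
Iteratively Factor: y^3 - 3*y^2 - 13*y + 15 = (y - 1)*(y^2 - 2*y - 15) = (y - 5)*(y - 1)*(y + 3)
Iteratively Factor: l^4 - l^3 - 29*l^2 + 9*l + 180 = (l - 5)*(l^3 + 4*l^2 - 9*l - 36) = (l - 5)*(l + 4)*(l^2 - 9) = (l - 5)*(l + 3)*(l + 4)*(l - 3)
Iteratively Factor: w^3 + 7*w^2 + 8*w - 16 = (w - 1)*(w^2 + 8*w + 16) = (w - 1)*(w + 4)*(w + 4)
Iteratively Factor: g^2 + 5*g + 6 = (g + 3)*(g + 2)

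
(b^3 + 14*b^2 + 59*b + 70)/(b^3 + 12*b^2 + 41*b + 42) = (b + 5)/(b + 3)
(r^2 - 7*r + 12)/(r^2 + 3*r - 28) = (r - 3)/(r + 7)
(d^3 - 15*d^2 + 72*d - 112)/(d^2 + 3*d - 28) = (d^2 - 11*d + 28)/(d + 7)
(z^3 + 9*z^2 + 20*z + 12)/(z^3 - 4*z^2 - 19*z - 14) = (z + 6)/(z - 7)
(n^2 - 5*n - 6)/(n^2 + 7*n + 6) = (n - 6)/(n + 6)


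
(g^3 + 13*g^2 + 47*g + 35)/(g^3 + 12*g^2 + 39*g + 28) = (g + 5)/(g + 4)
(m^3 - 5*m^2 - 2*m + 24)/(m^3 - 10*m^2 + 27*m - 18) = (m^2 - 2*m - 8)/(m^2 - 7*m + 6)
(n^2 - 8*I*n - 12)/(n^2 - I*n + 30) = (n - 2*I)/(n + 5*I)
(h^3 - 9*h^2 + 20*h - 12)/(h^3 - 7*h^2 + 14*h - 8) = (h - 6)/(h - 4)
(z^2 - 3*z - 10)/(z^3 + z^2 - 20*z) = (z^2 - 3*z - 10)/(z*(z^2 + z - 20))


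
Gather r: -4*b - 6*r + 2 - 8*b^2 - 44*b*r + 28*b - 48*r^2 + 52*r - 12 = -8*b^2 + 24*b - 48*r^2 + r*(46 - 44*b) - 10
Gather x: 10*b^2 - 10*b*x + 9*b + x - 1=10*b^2 + 9*b + x*(1 - 10*b) - 1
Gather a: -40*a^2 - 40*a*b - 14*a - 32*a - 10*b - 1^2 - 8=-40*a^2 + a*(-40*b - 46) - 10*b - 9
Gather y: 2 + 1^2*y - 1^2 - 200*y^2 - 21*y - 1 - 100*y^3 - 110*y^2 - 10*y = -100*y^3 - 310*y^2 - 30*y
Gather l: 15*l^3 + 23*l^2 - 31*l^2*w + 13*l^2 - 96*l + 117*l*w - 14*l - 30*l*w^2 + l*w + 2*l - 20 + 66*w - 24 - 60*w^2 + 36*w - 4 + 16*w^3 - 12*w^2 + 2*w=15*l^3 + l^2*(36 - 31*w) + l*(-30*w^2 + 118*w - 108) + 16*w^3 - 72*w^2 + 104*w - 48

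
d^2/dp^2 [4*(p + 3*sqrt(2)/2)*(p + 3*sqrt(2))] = 8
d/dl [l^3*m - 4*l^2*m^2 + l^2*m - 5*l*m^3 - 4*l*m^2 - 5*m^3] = m*(3*l^2 - 8*l*m + 2*l - 5*m^2 - 4*m)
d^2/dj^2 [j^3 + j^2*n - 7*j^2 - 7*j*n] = 6*j + 2*n - 14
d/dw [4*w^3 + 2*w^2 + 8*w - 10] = 12*w^2 + 4*w + 8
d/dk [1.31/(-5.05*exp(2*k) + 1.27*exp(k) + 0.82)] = (13.231*exp(k) - 1.6637)*exp(k)/(-5.05*exp(2*k) + 1.27*exp(k) + 0.82)^2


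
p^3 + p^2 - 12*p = p*(p - 3)*(p + 4)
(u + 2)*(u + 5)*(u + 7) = u^3 + 14*u^2 + 59*u + 70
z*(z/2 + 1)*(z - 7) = z^3/2 - 5*z^2/2 - 7*z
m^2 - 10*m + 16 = (m - 8)*(m - 2)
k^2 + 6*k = k*(k + 6)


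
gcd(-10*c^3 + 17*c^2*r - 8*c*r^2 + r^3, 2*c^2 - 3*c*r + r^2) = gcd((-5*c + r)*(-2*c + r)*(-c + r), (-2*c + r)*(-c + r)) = 2*c^2 - 3*c*r + r^2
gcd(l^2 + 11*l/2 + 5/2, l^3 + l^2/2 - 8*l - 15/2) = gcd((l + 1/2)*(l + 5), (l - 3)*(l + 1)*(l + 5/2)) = 1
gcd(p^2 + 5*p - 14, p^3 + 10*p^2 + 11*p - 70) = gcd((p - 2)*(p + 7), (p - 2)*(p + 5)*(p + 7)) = p^2 + 5*p - 14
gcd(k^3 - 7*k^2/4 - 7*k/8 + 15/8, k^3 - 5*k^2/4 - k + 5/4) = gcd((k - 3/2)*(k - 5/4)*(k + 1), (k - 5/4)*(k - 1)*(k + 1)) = k^2 - k/4 - 5/4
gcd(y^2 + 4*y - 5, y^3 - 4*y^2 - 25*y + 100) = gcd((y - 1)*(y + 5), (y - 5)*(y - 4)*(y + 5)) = y + 5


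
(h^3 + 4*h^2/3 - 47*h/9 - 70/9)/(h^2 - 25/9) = (3*h^2 - h - 14)/(3*h - 5)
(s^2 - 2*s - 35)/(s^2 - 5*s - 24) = (-s^2 + 2*s + 35)/(-s^2 + 5*s + 24)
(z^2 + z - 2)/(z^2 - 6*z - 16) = (z - 1)/(z - 8)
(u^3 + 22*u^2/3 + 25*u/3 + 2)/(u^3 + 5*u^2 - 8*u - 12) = (u + 1/3)/(u - 2)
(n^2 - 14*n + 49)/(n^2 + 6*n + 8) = (n^2 - 14*n + 49)/(n^2 + 6*n + 8)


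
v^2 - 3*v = v*(v - 3)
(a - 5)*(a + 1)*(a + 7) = a^3 + 3*a^2 - 33*a - 35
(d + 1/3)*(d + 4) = d^2 + 13*d/3 + 4/3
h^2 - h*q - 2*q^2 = (h - 2*q)*(h + q)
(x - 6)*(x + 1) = x^2 - 5*x - 6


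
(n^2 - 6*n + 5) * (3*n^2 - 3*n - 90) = 3*n^4 - 21*n^3 - 57*n^2 + 525*n - 450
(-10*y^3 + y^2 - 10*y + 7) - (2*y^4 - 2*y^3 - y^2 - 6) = -2*y^4 - 8*y^3 + 2*y^2 - 10*y + 13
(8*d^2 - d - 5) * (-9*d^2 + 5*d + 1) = -72*d^4 + 49*d^3 + 48*d^2 - 26*d - 5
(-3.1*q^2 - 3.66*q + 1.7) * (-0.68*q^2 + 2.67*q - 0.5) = 2.108*q^4 - 5.7882*q^3 - 9.3782*q^2 + 6.369*q - 0.85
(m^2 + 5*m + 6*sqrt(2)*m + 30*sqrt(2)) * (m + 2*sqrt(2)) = m^3 + 5*m^2 + 8*sqrt(2)*m^2 + 24*m + 40*sqrt(2)*m + 120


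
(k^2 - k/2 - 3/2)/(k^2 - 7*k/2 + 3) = (k + 1)/(k - 2)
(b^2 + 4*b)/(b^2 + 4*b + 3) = b*(b + 4)/(b^2 + 4*b + 3)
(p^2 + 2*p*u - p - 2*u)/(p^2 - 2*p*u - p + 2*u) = (p + 2*u)/(p - 2*u)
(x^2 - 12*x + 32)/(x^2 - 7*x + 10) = (x^2 - 12*x + 32)/(x^2 - 7*x + 10)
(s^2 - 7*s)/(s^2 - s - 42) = s/(s + 6)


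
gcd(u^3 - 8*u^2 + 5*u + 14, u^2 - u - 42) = u - 7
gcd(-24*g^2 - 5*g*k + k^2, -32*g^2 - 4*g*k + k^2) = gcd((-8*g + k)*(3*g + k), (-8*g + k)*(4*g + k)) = 8*g - k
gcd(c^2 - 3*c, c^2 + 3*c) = c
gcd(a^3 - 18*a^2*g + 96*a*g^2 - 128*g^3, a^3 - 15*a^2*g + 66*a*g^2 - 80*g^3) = a^2 - 10*a*g + 16*g^2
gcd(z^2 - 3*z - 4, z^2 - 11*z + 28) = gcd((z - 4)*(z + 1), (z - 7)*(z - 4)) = z - 4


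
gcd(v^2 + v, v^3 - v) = v^2 + v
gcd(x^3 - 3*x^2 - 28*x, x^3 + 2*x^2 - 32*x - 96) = x + 4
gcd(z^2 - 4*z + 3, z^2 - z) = z - 1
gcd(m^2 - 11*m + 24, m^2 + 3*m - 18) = m - 3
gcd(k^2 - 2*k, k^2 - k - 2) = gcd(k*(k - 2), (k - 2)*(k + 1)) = k - 2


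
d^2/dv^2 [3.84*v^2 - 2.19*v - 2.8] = 7.68000000000000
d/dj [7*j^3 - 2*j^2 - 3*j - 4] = 21*j^2 - 4*j - 3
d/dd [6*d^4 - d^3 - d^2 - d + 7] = 24*d^3 - 3*d^2 - 2*d - 1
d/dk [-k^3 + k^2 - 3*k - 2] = -3*k^2 + 2*k - 3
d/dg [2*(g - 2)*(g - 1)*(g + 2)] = 6*g^2 - 4*g - 8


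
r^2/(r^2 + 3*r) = r/(r + 3)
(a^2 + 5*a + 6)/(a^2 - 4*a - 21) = (a + 2)/(a - 7)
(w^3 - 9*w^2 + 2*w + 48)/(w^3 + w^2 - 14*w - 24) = (w^2 - 11*w + 24)/(w^2 - w - 12)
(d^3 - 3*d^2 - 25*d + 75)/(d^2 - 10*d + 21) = (d^2 - 25)/(d - 7)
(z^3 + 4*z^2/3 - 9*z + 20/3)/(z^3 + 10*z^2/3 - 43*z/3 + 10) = (z + 4)/(z + 6)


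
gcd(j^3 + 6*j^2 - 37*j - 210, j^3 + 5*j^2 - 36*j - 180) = j^2 - j - 30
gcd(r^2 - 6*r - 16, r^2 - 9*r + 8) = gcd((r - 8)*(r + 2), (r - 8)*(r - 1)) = r - 8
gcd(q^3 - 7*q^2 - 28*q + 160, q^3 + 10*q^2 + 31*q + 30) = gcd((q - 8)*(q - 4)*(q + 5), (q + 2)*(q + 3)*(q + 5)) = q + 5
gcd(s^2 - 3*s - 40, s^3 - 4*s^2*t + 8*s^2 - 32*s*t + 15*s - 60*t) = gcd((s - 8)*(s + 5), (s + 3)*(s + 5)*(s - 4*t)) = s + 5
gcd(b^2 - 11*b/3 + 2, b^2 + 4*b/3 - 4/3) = b - 2/3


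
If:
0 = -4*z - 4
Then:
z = -1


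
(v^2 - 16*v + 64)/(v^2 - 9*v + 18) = (v^2 - 16*v + 64)/(v^2 - 9*v + 18)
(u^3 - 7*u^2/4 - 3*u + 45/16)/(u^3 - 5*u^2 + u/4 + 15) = (u - 3/4)/(u - 4)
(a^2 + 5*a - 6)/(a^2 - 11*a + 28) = (a^2 + 5*a - 6)/(a^2 - 11*a + 28)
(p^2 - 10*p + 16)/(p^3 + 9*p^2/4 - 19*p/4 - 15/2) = 4*(p - 8)/(4*p^2 + 17*p + 15)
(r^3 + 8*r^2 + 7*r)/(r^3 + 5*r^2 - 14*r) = (r + 1)/(r - 2)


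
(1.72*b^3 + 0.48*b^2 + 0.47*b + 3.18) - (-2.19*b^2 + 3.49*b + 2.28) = 1.72*b^3 + 2.67*b^2 - 3.02*b + 0.9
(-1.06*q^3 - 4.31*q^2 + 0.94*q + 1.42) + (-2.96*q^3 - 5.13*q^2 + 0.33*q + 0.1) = -4.02*q^3 - 9.44*q^2 + 1.27*q + 1.52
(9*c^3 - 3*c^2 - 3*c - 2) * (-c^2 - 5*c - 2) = -9*c^5 - 42*c^4 + 23*c^2 + 16*c + 4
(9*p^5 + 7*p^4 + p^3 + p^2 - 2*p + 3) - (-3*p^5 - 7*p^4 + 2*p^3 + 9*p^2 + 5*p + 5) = 12*p^5 + 14*p^4 - p^3 - 8*p^2 - 7*p - 2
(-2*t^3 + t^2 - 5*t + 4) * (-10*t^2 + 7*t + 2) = 20*t^5 - 24*t^4 + 53*t^3 - 73*t^2 + 18*t + 8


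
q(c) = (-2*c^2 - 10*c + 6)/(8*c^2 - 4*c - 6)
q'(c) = (4 - 16*c)*(-2*c^2 - 10*c + 6)/(8*c^2 - 4*c - 6)^2 + (-4*c - 10)/(8*c^2 - 4*c - 6) = (22*c^2 - 18*c + 21)/(16*c^4 - 16*c^3 - 20*c^2 + 12*c + 9)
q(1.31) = -4.23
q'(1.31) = 22.71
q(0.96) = 2.21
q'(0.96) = 15.77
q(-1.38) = 1.08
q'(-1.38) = 1.61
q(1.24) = -7.07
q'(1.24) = 72.33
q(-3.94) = 0.11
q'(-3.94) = 0.10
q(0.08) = -0.83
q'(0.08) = 2.01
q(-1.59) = 0.82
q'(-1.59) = 0.99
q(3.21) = -0.73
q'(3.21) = 0.19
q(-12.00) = -0.14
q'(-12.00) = 0.01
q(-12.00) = -0.14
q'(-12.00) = 0.01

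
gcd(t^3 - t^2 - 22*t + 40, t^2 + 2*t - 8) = t - 2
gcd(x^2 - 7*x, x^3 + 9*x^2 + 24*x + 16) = 1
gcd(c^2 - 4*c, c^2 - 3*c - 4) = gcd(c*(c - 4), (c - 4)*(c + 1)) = c - 4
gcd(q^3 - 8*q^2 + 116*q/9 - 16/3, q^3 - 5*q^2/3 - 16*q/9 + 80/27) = q - 4/3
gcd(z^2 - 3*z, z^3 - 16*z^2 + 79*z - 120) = z - 3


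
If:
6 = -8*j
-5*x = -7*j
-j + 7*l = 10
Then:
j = -3/4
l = 37/28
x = -21/20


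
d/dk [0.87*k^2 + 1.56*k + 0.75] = 1.74*k + 1.56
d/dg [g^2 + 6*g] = 2*g + 6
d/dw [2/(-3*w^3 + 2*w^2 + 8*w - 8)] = 2*(9*w^2 - 4*w - 8)/(3*w^3 - 2*w^2 - 8*w + 8)^2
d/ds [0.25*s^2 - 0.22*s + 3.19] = 0.5*s - 0.22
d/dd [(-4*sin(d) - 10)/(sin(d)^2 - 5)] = 4*(sin(d)^2 + 5*sin(d) + 5)*cos(d)/(sin(d)^2 - 5)^2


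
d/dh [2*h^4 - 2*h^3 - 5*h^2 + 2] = 2*h*(4*h^2 - 3*h - 5)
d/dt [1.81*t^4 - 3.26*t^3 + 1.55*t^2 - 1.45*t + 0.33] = 7.24*t^3 - 9.78*t^2 + 3.1*t - 1.45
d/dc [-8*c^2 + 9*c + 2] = 9 - 16*c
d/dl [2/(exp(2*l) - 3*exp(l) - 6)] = (6 - 4*exp(l))*exp(l)/(-exp(2*l) + 3*exp(l) + 6)^2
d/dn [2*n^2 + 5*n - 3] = 4*n + 5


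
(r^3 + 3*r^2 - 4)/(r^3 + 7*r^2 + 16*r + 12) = (r - 1)/(r + 3)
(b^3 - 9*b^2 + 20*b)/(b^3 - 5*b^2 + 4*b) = (b - 5)/(b - 1)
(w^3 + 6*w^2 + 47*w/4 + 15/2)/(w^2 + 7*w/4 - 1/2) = (4*w^2 + 16*w + 15)/(4*w - 1)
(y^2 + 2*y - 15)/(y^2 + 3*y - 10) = (y - 3)/(y - 2)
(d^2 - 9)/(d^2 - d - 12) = (d - 3)/(d - 4)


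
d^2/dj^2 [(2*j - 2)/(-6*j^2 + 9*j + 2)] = 12*(3*(j - 1)*(4*j - 3)^2 + (6*j - 5)*(-6*j^2 + 9*j + 2))/(-6*j^2 + 9*j + 2)^3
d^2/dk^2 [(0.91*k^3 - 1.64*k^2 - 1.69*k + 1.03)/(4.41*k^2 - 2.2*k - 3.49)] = (-60.7369*k^3 + 10.664682*k^2 - 149.51874*k + 27.676566)/(85.766121*k^6 - 128.35746*k^5 - 139.588407*k^4 + 192.51188*k^3 + 110.467923*k^2 - 80.38866*k - 42.508549)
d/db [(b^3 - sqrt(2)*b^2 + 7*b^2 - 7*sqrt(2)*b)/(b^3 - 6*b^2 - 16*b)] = (-13*b^2 + sqrt(2)*b^2 - 32*b + 14*sqrt(2)*b - 112 - 26*sqrt(2))/(b^4 - 12*b^3 + 4*b^2 + 192*b + 256)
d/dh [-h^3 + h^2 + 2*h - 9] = -3*h^2 + 2*h + 2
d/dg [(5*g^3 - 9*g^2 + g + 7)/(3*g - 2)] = (30*g^3 - 57*g^2 + 36*g - 23)/(9*g^2 - 12*g + 4)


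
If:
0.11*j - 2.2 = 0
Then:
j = 20.00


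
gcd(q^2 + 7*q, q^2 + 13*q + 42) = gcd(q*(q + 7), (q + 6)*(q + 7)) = q + 7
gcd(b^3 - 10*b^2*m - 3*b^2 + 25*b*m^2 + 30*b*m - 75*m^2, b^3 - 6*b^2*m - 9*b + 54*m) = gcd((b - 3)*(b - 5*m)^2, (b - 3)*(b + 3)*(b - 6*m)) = b - 3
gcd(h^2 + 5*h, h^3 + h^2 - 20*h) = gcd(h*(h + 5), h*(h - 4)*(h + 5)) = h^2 + 5*h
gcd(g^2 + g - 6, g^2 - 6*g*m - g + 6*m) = 1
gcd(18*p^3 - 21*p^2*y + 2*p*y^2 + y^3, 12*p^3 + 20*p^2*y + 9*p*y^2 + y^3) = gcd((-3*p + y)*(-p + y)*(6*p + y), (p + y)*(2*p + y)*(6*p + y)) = 6*p + y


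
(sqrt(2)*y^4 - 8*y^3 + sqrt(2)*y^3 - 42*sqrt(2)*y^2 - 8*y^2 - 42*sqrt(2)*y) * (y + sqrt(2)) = sqrt(2)*y^5 - 6*y^4 + sqrt(2)*y^4 - 50*sqrt(2)*y^3 - 6*y^3 - 84*y^2 - 50*sqrt(2)*y^2 - 84*y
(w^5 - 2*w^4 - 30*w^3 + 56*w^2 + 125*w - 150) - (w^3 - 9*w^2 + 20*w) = w^5 - 2*w^4 - 31*w^3 + 65*w^2 + 105*w - 150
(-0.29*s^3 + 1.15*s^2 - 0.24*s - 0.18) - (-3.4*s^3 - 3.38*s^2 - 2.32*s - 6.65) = 3.11*s^3 + 4.53*s^2 + 2.08*s + 6.47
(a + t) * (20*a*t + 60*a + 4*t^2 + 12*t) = 20*a^2*t + 60*a^2 + 24*a*t^2 + 72*a*t + 4*t^3 + 12*t^2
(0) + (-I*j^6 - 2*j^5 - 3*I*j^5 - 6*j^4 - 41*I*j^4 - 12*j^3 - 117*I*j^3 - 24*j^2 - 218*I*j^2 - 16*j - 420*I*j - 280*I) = -I*j^6 - 2*j^5 - 3*I*j^5 - 6*j^4 - 41*I*j^4 - 12*j^3 - 117*I*j^3 - 24*j^2 - 218*I*j^2 - 16*j - 420*I*j - 280*I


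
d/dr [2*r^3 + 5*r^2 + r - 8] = 6*r^2 + 10*r + 1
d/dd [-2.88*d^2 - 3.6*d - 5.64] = -5.76*d - 3.6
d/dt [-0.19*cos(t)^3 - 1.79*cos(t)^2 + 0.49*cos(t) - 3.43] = (0.57*cos(t)^2 + 3.58*cos(t) - 0.49)*sin(t)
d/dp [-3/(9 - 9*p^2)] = -2*p/(3*(p^2 - 1)^2)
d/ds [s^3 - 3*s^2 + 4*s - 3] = 3*s^2 - 6*s + 4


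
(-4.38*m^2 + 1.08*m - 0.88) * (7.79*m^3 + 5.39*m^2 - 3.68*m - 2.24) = -34.1202*m^5 - 15.195*m^4 + 15.0844*m^3 + 1.0936*m^2 + 0.819199999999999*m + 1.9712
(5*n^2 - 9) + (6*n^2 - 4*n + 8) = 11*n^2 - 4*n - 1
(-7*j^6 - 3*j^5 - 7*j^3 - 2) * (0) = 0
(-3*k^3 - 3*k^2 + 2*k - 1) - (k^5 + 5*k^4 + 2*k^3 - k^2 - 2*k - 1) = -k^5 - 5*k^4 - 5*k^3 - 2*k^2 + 4*k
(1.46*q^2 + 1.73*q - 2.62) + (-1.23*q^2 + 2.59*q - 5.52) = 0.23*q^2 + 4.32*q - 8.14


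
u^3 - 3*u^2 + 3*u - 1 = (u - 1)^3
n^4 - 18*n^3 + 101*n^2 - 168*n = n*(n - 8)*(n - 7)*(n - 3)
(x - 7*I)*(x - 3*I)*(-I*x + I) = -I*x^3 - 10*x^2 + I*x^2 + 10*x + 21*I*x - 21*I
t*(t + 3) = t^2 + 3*t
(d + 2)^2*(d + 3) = d^3 + 7*d^2 + 16*d + 12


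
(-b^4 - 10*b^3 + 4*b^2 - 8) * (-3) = 3*b^4 + 30*b^3 - 12*b^2 + 24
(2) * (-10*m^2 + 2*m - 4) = -20*m^2 + 4*m - 8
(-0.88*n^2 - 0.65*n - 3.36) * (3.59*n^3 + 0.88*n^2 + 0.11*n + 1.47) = -3.1592*n^5 - 3.1079*n^4 - 12.7312*n^3 - 4.3219*n^2 - 1.3251*n - 4.9392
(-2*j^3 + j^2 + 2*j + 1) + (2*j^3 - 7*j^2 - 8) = -6*j^2 + 2*j - 7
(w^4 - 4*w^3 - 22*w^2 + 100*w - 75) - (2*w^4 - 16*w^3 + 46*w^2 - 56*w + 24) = -w^4 + 12*w^3 - 68*w^2 + 156*w - 99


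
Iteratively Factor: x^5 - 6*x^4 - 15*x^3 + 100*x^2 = (x)*(x^4 - 6*x^3 - 15*x^2 + 100*x) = x*(x - 5)*(x^3 - x^2 - 20*x) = x^2*(x - 5)*(x^2 - x - 20) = x^2*(x - 5)*(x + 4)*(x - 5)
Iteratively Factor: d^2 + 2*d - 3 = (d - 1)*(d + 3)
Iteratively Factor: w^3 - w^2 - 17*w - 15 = (w + 3)*(w^2 - 4*w - 5) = (w + 1)*(w + 3)*(w - 5)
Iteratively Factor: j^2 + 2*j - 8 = (j - 2)*(j + 4)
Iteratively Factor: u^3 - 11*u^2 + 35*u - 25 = (u - 5)*(u^2 - 6*u + 5) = (u - 5)*(u - 1)*(u - 5)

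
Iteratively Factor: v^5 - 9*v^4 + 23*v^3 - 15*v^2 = (v)*(v^4 - 9*v^3 + 23*v^2 - 15*v) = v*(v - 1)*(v^3 - 8*v^2 + 15*v) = v^2*(v - 1)*(v^2 - 8*v + 15) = v^2*(v - 3)*(v - 1)*(v - 5)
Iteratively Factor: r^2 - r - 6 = (r - 3)*(r + 2)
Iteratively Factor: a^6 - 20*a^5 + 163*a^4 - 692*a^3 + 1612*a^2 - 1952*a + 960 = (a - 2)*(a^5 - 18*a^4 + 127*a^3 - 438*a^2 + 736*a - 480) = (a - 2)^2*(a^4 - 16*a^3 + 95*a^2 - 248*a + 240) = (a - 5)*(a - 2)^2*(a^3 - 11*a^2 + 40*a - 48) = (a - 5)*(a - 3)*(a - 2)^2*(a^2 - 8*a + 16) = (a - 5)*(a - 4)*(a - 3)*(a - 2)^2*(a - 4)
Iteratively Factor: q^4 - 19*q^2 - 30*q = (q + 3)*(q^3 - 3*q^2 - 10*q) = (q - 5)*(q + 3)*(q^2 + 2*q) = q*(q - 5)*(q + 3)*(q + 2)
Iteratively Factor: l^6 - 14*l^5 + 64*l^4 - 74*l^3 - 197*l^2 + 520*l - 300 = (l - 2)*(l^5 - 12*l^4 + 40*l^3 + 6*l^2 - 185*l + 150) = (l - 5)*(l - 2)*(l^4 - 7*l^3 + 5*l^2 + 31*l - 30) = (l - 5)*(l - 3)*(l - 2)*(l^3 - 4*l^2 - 7*l + 10) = (l - 5)*(l - 3)*(l - 2)*(l + 2)*(l^2 - 6*l + 5) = (l - 5)*(l - 3)*(l - 2)*(l - 1)*(l + 2)*(l - 5)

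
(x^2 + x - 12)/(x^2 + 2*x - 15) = (x + 4)/(x + 5)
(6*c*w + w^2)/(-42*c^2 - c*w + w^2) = w/(-7*c + w)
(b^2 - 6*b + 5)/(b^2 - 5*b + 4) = (b - 5)/(b - 4)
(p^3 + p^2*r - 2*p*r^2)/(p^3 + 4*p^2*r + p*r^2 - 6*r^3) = p/(p + 3*r)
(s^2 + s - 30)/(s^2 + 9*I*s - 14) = (s^2 + s - 30)/(s^2 + 9*I*s - 14)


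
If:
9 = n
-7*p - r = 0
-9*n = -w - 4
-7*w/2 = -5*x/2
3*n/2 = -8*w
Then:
No Solution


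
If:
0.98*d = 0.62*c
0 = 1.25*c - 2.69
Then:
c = 2.15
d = 1.36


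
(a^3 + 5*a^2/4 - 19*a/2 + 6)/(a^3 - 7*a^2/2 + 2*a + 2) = (4*a^2 + 13*a - 12)/(2*(2*a^2 - 3*a - 2))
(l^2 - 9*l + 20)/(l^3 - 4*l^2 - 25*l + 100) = 1/(l + 5)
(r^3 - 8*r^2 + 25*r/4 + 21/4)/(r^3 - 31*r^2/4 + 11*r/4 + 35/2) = (4*r^2 - 4*r - 3)/(4*r^2 - 3*r - 10)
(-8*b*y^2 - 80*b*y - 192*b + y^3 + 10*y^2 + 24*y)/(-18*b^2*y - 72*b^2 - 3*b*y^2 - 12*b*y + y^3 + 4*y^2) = (-8*b*y - 48*b + y^2 + 6*y)/(-18*b^2 - 3*b*y + y^2)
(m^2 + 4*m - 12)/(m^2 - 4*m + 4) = (m + 6)/(m - 2)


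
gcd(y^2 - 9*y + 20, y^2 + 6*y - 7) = 1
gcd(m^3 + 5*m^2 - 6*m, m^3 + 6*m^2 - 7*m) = m^2 - m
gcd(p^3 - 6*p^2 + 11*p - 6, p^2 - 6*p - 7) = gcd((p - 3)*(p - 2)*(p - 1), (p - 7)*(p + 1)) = 1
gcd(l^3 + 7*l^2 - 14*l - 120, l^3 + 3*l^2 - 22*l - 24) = l^2 + 2*l - 24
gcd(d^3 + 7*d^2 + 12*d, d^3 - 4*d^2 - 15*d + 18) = d + 3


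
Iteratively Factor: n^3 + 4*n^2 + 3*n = (n)*(n^2 + 4*n + 3) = n*(n + 3)*(n + 1)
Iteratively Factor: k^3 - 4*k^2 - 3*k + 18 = (k - 3)*(k^2 - k - 6) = (k - 3)^2*(k + 2)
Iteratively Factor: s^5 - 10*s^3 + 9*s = (s - 1)*(s^4 + s^3 - 9*s^2 - 9*s) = (s - 1)*(s + 1)*(s^3 - 9*s) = (s - 3)*(s - 1)*(s + 1)*(s^2 + 3*s) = s*(s - 3)*(s - 1)*(s + 1)*(s + 3)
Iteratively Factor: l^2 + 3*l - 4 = (l - 1)*(l + 4)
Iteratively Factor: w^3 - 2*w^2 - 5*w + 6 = (w + 2)*(w^2 - 4*w + 3) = (w - 3)*(w + 2)*(w - 1)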